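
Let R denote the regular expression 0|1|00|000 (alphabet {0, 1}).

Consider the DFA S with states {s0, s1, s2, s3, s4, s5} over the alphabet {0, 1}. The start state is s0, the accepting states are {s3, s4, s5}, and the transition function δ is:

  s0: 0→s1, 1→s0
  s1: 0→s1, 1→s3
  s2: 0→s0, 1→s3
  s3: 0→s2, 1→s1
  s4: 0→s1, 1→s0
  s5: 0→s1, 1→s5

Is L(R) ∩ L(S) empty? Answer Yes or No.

Yes

Converting the expression R to a DFA (subset construction, then merging equivalent states) gives the minimal DFA with states {r0, r1, r2, r3, r4}, start state r0, accepting states {r1, r2, r3} and transitions r0: 0→r1, 1→r2; r1: 0→r3, 1→r4; r2: 0→r4, 1→r4; r3: 0→r2, 1→r4; r4: 0→r4, 1→r4.
Exploring the product automaton R × S from the start pair (r0, s0), following both machines on each input symbol, reaches 9 state pairs: (r0, s0), (r1, s1), (r2, s0), (r3, s1), (r4, s3), (r4, s1), (r4, s0), (r2, s1), (r4, s2).
R accepts in {r1, r2, r3} and S accepts in {s3, s4, s5}; no reachable pair has both components accepting, so no string drives both machines to acceptance simultaneously and L(R) ∩ L(S) = ∅.
So no string is accepted by both, and the intersection is empty.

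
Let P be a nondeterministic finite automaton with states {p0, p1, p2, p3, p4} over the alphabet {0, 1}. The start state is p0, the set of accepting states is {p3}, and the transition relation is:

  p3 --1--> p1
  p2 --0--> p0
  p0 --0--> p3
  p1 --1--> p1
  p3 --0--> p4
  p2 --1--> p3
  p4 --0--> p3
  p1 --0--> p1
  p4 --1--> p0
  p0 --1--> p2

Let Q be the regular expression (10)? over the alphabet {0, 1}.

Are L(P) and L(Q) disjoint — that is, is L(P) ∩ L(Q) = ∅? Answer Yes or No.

Converting the expression Q to a DFA (subset construction, then merging equivalent states) gives the minimal DFA with states {q0, q1, q2, q3}, start state q0, accepting states {q0, q3} and transitions q0: 0→q1, 1→q2; q1: 0→q1, 1→q1; q2: 0→q3, 1→q1; q3: 0→q1, 1→q1.
Exploring the product automaton P × Q from the start pair (p0, q0), following both machines on each input symbol, reaches 8 state pairs: (p0, q0), (p3, q1), (p2, q2), (p4, q1), (p1, q1), (p0, q3), (p0, q1), (p2, q1).
P accepts in {p3} and Q accepts in {q0, q3}; no reachable pair has both components accepting, so no string drives both machines to acceptance simultaneously and L(P) ∩ L(Q) = ∅.
So no string is accepted by both, and the intersection is empty.

Yes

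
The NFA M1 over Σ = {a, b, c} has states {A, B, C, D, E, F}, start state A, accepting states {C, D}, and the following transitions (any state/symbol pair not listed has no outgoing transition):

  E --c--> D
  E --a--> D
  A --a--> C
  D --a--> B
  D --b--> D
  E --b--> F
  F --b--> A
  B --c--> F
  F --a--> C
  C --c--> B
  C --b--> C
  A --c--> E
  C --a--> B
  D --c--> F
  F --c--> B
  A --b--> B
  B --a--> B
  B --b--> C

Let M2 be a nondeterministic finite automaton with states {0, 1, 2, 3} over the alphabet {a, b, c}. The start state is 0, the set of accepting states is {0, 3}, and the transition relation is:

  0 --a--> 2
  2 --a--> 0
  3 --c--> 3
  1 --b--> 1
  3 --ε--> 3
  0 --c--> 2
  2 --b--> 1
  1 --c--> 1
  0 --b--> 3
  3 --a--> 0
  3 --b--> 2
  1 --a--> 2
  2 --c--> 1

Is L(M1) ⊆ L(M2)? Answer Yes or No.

The string a is in L(M1) but not in L(M2).
So L(M1) ⊄ L(M2).

No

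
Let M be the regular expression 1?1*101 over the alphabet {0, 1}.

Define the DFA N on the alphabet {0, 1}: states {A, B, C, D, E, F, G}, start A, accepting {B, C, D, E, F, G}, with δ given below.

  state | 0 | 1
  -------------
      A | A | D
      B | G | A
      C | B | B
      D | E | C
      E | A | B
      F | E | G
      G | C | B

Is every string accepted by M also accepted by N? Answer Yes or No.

No

The string 1101 is in L(M) but not in L(N).
So L(M) ⊄ L(N).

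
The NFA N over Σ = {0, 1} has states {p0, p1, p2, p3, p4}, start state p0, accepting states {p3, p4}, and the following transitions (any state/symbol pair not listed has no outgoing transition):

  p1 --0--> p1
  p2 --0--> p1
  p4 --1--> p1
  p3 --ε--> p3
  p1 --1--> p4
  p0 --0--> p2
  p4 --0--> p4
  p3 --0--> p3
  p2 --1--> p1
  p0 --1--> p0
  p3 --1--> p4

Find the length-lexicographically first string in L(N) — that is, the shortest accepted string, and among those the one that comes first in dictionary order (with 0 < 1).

A breadth-first search from p0 reaches an accepting state first via the path p0 → p2 → p1 → p4 on input 001.
No string of length < 3 is accepted (BFS exhausts all shorter strings without reaching an accepting state), and 001 is the lexicographically least accepting string of length 3.

001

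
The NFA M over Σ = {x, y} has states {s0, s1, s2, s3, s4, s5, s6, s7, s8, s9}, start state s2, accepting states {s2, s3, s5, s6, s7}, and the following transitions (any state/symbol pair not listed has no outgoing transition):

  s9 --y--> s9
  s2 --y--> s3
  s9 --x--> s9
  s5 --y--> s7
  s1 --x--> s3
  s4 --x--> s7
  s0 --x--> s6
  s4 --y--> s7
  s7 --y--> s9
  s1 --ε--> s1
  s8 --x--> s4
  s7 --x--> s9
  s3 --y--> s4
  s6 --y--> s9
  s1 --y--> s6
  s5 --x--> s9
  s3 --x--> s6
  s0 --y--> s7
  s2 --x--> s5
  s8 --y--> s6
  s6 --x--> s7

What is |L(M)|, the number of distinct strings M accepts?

8

The useful subgraph on states {s2, s3, s4, s5, s6, s7} is acyclic, so L(M) is finite; the longest accepting path visits 4 useful states, giving maximum string length 3.
Counting accepting paths from s2 by length: 1 of length 0, 2 of length 1, 2 of length 2, 3 of length 3. Total 8.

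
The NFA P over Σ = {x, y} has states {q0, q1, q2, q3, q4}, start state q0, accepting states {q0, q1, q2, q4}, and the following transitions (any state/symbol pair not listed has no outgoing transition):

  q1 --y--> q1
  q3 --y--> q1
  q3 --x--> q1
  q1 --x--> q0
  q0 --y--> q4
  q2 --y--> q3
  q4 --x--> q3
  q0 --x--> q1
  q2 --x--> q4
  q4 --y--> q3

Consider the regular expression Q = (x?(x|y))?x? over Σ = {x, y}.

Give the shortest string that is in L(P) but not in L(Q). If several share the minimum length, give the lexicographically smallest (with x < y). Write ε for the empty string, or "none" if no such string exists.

The string xxy is accepted by P but not by Q.
No shorter string lies in the difference, and xxy is the lexicographically first length-3 string in L(P) \ L(Q).

xxy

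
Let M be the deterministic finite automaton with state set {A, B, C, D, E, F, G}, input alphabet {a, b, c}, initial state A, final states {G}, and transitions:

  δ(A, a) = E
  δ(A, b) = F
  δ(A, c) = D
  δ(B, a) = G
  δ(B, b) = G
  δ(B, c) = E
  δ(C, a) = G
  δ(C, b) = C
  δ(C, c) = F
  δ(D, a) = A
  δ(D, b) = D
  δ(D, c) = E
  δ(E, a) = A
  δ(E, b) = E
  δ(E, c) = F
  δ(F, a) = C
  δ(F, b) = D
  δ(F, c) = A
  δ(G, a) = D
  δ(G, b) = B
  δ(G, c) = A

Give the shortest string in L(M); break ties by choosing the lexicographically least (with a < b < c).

A breadth-first search from A reaches an accepting state first via the path A → F → C → G on input baa.
No string of length < 3 is accepted (BFS exhausts all shorter strings without reaching an accepting state), and baa is the lexicographically least accepting string of length 3.

baa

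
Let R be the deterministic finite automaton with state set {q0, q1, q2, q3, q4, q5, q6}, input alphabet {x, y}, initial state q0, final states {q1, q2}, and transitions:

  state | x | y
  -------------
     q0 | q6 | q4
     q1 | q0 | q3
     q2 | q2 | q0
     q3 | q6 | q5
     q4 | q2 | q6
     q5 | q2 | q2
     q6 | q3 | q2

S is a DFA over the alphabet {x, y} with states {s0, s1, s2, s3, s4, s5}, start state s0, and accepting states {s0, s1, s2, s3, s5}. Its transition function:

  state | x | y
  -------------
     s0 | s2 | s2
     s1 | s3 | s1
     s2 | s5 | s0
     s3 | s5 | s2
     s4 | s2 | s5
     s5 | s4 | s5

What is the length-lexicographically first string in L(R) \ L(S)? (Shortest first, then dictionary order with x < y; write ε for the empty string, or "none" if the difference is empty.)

The string yxx is accepted by R but not by S.
No shorter string lies in the difference, and yxx is the lexicographically first length-3 string in L(R) \ L(S).

yxx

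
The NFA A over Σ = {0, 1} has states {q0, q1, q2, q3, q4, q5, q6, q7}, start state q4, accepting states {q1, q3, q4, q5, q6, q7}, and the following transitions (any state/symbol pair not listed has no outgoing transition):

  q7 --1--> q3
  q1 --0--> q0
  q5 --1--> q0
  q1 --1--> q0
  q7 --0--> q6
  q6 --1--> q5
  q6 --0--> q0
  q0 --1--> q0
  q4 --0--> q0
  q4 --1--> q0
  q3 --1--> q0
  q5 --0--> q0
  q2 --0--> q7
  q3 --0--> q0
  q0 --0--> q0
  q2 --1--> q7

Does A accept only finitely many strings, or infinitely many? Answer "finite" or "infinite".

The useful states (reachable from q4 and able to reach an accepting state) are {q4}.
Restricted to these states the transition graph has no cycle, so every accepting path has bounded length and L is finite.

finite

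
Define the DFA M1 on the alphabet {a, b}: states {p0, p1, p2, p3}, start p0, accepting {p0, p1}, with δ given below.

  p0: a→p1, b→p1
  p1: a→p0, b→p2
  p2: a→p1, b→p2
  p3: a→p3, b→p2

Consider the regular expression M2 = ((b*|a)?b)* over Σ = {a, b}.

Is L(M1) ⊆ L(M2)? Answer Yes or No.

The string a is in L(M1) but not in L(M2).
So L(M1) ⊄ L(M2).

No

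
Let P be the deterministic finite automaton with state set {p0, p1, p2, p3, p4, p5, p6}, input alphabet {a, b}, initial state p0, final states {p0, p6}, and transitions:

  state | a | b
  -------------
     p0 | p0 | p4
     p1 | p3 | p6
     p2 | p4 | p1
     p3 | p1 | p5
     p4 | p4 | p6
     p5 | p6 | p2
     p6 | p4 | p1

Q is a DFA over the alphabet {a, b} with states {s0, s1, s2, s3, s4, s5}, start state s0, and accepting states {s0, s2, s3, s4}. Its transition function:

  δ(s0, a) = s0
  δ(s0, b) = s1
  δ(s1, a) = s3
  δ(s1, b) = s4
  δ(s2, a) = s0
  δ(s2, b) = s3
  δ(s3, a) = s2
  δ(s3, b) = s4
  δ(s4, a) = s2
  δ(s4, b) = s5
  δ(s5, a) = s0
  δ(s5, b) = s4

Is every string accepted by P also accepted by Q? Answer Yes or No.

The string baaab is in L(P) but not in L(Q).
So L(P) ⊄ L(Q).

No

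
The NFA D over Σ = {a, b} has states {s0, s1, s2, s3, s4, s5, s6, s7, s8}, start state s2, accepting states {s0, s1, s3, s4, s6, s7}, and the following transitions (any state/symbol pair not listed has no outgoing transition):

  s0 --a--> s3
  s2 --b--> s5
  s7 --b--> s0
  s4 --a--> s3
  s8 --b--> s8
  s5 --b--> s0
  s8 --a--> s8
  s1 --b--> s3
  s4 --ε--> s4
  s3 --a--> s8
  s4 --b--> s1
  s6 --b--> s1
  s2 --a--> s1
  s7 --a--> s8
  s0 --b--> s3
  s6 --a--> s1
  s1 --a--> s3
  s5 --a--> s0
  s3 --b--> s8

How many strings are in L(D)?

9

The useful subgraph on states {s0, s1, s2, s3, s5} is acyclic, so L(D) is finite; the longest accepting path visits 4 useful states, giving maximum string length 3.
Counting accepting paths from s2 by length: 1 of length 1, 4 of length 2, 4 of length 3. Total 9.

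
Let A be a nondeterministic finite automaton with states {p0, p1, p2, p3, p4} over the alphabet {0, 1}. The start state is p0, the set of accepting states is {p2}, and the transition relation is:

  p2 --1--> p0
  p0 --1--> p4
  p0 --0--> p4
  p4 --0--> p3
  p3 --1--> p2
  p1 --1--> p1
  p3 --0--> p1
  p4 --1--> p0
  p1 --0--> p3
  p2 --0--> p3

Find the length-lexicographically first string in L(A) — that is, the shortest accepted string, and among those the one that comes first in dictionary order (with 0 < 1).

A breadth-first search from p0 reaches an accepting state first via the path p0 → p4 → p3 → p2 on input 001.
No string of length < 3 is accepted (BFS exhausts all shorter strings without reaching an accepting state), and 001 is the lexicographically least accepting string of length 3.

001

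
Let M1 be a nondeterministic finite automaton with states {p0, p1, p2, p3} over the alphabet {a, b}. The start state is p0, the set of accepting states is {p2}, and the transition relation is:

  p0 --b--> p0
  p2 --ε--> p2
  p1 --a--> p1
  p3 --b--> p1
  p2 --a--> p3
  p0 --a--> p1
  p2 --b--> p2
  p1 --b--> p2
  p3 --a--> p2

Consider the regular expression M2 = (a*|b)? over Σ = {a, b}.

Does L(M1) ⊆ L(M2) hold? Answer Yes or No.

No

The string ab is in L(M1) but not in L(M2).
So L(M1) ⊄ L(M2).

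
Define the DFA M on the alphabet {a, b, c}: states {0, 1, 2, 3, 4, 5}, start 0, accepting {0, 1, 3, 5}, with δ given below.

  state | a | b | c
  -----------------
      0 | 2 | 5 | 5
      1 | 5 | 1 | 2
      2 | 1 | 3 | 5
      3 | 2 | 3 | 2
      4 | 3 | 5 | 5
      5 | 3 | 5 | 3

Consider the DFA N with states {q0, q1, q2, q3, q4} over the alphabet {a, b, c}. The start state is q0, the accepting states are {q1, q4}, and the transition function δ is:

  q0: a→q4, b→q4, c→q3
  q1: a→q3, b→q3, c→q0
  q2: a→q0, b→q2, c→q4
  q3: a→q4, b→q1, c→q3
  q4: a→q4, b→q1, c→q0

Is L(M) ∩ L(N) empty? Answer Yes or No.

No

The string b is accepted by both M and N.
Hence L(M) ∩ L(N) ≠ ∅.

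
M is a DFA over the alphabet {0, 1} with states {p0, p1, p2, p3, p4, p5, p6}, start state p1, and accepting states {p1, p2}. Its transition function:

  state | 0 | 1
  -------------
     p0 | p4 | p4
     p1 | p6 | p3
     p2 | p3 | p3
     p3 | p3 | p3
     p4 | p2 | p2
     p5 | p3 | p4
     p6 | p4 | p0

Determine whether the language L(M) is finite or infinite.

finite

The useful states (reachable from p1 and able to reach an accepting state) are {p0, p1, p2, p4, p6}.
Restricted to these states the transition graph has no cycle, so every accepting path has bounded length and L is finite.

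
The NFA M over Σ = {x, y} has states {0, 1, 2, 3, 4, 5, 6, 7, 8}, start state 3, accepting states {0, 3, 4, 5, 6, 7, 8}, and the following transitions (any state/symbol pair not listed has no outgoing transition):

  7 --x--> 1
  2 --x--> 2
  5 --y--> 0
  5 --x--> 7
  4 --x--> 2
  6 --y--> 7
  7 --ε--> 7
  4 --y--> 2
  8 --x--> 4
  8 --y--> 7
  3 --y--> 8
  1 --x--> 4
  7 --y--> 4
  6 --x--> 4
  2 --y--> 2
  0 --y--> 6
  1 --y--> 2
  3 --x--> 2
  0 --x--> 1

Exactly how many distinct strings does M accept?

The useful subgraph on states {1, 3, 4, 7, 8} is acyclic, so L(M) is finite; the longest accepting path visits 5 useful states, giving maximum string length 4.
Counting accepting paths from 3 by length: 1 of length 0, 1 of length 1, 2 of length 2, 1 of length 3, 1 of length 4. Total 6.

6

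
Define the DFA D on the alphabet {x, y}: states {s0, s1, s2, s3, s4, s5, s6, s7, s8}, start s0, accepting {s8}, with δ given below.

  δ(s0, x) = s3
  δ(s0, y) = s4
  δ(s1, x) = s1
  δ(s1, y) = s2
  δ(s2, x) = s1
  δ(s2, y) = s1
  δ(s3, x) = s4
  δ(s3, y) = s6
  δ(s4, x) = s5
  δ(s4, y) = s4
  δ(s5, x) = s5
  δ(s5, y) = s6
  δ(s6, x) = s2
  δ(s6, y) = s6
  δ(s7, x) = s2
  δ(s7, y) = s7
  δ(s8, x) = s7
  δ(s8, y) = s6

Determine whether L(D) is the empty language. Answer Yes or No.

Yes

The states reachable from the start state are {s0, s1, s2, s3, s4, s5, s6}.
None of the accepting states {s8} is reachable, so no string is accepted and L(D) = ∅.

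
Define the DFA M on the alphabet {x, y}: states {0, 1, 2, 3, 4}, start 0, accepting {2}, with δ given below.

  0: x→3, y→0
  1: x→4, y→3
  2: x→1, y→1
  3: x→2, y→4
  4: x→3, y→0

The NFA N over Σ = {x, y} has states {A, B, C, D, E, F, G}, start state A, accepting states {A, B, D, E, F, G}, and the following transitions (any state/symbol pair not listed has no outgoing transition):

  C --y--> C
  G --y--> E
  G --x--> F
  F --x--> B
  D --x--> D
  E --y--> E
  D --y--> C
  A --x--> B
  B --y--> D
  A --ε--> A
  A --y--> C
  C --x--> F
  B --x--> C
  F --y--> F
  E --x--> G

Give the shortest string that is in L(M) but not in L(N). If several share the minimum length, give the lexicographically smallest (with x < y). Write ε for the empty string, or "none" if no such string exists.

xx

The string xx is accepted by M but not by N.
No shorter string lies in the difference, and xx is the lexicographically first length-2 string in L(M) \ L(N).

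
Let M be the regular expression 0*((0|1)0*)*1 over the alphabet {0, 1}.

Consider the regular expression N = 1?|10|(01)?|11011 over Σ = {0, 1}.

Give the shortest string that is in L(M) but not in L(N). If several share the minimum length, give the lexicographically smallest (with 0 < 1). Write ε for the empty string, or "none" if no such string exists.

11

The string 11 is accepted by M but not by N.
No shorter string lies in the difference, and 11 is the lexicographically first length-2 string in L(M) \ L(N).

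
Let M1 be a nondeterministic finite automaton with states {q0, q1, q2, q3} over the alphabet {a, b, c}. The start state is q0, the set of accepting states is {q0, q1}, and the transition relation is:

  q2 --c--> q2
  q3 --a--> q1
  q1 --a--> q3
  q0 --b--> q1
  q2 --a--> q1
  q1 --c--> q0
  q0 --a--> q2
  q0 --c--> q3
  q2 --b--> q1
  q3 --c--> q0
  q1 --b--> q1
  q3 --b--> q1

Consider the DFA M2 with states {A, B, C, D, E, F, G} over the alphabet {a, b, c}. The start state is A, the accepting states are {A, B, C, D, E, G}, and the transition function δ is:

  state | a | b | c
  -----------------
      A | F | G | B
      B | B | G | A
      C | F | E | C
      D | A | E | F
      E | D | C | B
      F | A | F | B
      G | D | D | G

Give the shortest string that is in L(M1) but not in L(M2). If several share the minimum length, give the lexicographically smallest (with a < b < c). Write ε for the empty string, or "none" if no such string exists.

ab

The string ab is accepted by M1 but not by M2.
No shorter string lies in the difference, and ab is the lexicographically first length-2 string in L(M1) \ L(M2).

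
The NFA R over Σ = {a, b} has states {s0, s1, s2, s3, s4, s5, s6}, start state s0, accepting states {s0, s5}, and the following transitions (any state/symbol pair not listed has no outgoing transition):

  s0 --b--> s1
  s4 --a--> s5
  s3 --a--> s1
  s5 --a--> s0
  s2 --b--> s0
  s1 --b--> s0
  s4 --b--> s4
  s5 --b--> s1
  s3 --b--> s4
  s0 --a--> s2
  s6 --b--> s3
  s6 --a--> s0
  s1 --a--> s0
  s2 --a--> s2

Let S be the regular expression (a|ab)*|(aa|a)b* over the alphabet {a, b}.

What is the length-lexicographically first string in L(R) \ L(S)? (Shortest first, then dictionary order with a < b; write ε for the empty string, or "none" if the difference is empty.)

The string ba is accepted by R but not by S.
No shorter string lies in the difference, and ba is the lexicographically first length-2 string in L(R) \ L(S).

ba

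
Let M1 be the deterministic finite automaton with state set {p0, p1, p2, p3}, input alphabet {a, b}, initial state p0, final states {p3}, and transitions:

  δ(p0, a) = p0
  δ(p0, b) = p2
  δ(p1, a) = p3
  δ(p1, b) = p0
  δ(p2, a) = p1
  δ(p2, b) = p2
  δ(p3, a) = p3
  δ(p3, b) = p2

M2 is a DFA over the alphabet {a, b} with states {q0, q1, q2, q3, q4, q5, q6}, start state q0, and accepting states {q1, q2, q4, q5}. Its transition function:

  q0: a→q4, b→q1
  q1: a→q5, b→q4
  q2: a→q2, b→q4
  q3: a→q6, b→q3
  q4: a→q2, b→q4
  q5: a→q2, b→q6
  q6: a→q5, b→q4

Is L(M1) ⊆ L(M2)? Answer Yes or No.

Exploring the product automaton M1 × M2 from the start pair (p0, q0), following both machines on each input symbol, reaches 11 state pairs: (p0, q0), (p0, q4), (p2, q1), (p0, q2), (p2, q4), (p1, q5), (p1, q2), (p3, q2), (p0, q6), (p0, q5), (p2, q6).
M1 accepts in {p3} and M2 accepts in {q1, q2, q4, q5}. The reachable pairs whose M1-component is accepting are (p3, q2); in each of them the M2-component is accepting too, so the product for L(M1) \ L(M2) (M1-component accepting, M2-component rejecting) has no reachable accepting pair and the difference is empty.
Hence every string in L(M1) is also in L(M2).

Yes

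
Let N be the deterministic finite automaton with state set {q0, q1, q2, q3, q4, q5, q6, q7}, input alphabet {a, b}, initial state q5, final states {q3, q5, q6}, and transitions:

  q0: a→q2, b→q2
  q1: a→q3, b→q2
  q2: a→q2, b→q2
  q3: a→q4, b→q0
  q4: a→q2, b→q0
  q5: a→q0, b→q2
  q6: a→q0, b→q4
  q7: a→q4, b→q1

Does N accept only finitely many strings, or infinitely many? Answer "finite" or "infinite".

The useful states (reachable from q5 and able to reach an accepting state) are {q5}.
Restricted to these states the transition graph has no cycle, so every accepting path has bounded length and L is finite.

finite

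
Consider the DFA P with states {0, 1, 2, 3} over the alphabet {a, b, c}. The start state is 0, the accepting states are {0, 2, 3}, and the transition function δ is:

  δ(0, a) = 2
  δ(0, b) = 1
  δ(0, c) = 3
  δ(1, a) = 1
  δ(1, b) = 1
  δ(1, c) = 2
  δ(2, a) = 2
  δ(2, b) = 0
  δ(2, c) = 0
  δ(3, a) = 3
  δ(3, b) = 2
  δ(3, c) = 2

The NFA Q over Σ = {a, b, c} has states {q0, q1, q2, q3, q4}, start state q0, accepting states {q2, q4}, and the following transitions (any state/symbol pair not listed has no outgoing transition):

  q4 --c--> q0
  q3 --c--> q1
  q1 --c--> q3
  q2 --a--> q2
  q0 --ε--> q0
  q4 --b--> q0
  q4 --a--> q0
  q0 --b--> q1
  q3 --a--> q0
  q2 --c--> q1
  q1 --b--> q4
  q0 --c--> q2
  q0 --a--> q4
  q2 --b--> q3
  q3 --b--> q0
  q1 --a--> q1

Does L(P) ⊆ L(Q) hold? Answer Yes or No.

No

The empty string ε is in L(P) but not in L(Q).
So L(P) ⊄ L(Q).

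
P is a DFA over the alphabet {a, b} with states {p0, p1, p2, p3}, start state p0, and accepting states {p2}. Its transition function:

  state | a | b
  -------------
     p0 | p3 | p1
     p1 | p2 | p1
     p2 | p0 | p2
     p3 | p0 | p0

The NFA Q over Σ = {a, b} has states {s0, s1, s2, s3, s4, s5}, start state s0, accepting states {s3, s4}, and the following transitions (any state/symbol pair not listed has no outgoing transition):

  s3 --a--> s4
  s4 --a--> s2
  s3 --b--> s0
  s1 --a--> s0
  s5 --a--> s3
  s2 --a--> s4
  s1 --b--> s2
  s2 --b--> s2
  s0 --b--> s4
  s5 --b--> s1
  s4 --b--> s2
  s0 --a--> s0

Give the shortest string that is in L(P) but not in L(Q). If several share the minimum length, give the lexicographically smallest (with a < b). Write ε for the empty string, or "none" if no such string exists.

The string ba is accepted by P but not by Q.
No shorter string lies in the difference, and ba is the lexicographically first length-2 string in L(P) \ L(Q).

ba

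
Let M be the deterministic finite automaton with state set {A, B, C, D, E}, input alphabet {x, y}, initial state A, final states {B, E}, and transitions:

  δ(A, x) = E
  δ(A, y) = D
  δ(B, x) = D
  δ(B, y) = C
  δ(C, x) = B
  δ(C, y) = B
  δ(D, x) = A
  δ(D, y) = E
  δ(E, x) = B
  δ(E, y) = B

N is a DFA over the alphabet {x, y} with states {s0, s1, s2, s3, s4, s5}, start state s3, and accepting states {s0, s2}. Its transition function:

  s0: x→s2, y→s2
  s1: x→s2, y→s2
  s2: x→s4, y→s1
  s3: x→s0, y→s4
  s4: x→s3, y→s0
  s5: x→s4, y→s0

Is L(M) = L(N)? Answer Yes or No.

Exploring the product automaton M × N from the start pair (A, s3), following both machines on each input symbol, reaches 5 state pairs: (A, s3), (E, s0), (D, s4), (B, s2), (C, s1).
M accepts in {B, E} and N accepts in {s0, s2}. In every reachable pair the two components are either both accepting — (E, s0), (B, s2) — or both non-accepting, so no string is accepted by exactly one of the machines: L(M) \ L(N) and L(N) \ L(M) are both empty.
Hence every string is accepted by M iff it is accepted by N, and the two languages coincide.

Yes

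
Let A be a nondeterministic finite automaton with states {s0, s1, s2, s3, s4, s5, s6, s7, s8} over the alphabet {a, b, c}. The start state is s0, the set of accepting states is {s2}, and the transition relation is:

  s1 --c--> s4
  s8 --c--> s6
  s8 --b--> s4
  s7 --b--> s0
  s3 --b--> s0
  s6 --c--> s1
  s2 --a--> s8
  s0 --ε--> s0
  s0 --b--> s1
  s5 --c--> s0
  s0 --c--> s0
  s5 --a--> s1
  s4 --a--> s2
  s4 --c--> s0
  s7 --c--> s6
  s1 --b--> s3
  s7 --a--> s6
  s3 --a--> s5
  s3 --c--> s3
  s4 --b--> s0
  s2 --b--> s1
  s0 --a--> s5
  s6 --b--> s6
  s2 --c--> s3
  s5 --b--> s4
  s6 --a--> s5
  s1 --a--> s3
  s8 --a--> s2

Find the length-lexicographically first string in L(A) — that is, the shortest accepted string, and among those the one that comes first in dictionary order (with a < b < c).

A breadth-first search from s0 reaches an accepting state first via the path s0 → s5 → s4 → s2 on input aba.
No string of length < 3 is accepted (BFS exhausts all shorter strings without reaching an accepting state), and aba is the lexicographically least accepting string of length 3.

aba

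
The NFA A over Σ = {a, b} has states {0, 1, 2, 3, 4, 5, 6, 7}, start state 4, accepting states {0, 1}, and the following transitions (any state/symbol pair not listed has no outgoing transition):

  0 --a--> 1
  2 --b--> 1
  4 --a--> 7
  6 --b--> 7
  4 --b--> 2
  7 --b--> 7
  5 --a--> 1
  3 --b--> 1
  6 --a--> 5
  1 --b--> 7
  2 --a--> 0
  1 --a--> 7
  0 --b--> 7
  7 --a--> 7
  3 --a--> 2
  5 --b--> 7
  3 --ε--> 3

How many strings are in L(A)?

The useful subgraph on states {0, 1, 2, 4} is acyclic, so L(A) is finite; the longest accepting path visits 4 useful states, giving maximum string length 3.
Counting accepting paths from 4 by length: 2 of length 2, 1 of length 3. Total 3.

3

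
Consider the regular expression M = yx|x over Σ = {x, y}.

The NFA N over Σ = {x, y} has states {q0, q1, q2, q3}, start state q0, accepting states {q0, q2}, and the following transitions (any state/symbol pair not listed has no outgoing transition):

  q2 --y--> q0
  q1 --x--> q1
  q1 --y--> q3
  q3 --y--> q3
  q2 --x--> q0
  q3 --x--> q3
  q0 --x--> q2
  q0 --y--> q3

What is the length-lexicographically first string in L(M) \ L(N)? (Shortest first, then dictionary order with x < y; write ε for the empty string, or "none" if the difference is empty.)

yx

The string yx is accepted by M but not by N.
No shorter string lies in the difference, and yx is the lexicographically first length-2 string in L(M) \ L(N).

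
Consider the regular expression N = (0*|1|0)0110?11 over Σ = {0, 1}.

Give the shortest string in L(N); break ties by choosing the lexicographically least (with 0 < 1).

01111

By inspection of the expression, no string of length less than 5 matches, and 01111 is the lexicographically first match of length 5.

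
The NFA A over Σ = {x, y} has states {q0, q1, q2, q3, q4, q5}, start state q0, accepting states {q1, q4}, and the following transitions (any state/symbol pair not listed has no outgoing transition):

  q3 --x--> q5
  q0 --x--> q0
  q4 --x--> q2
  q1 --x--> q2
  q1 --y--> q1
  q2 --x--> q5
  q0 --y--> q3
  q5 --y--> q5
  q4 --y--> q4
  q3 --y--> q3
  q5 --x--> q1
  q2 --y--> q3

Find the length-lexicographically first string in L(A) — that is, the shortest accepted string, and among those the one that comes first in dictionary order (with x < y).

yxx

A breadth-first search from q0 reaches an accepting state first via the path q0 → q3 → q5 → q1 on input yxx.
No string of length < 3 is accepted (BFS exhausts all shorter strings without reaching an accepting state), and yxx is the lexicographically least accepting string of length 3.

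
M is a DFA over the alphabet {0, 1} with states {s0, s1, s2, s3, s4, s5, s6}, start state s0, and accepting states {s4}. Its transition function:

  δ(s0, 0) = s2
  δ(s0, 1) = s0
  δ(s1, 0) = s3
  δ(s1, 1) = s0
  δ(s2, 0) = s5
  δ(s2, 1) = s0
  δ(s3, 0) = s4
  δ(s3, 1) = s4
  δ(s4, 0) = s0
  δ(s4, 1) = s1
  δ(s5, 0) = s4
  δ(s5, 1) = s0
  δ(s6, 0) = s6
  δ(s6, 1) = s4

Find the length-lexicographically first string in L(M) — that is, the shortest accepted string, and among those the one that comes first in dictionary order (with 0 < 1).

A breadth-first search from s0 reaches an accepting state first via the path s0 → s2 → s5 → s4 on input 000.
No string of length < 3 is accepted (BFS exhausts all shorter strings without reaching an accepting state), and 000 is the lexicographically least accepting string of length 3.

000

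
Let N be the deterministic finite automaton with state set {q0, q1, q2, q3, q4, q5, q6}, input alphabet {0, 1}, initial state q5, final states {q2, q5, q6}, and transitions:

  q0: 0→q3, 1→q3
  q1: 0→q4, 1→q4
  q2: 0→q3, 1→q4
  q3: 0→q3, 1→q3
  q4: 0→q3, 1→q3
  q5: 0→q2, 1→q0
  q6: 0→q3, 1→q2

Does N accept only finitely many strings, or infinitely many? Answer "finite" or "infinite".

The useful states (reachable from q5 and able to reach an accepting state) are {q2, q5}.
Restricted to these states the transition graph has no cycle, so every accepting path has bounded length and L is finite.

finite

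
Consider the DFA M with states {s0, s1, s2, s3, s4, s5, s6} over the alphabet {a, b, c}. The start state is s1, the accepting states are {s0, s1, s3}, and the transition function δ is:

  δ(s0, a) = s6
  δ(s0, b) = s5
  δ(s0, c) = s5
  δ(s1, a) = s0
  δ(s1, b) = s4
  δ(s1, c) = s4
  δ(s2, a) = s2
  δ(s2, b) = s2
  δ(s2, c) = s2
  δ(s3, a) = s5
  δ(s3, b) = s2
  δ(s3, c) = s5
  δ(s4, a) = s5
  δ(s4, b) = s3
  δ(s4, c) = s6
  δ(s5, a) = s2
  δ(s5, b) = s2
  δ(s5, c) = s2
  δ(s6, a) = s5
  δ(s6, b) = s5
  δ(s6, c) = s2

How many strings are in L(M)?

The useful subgraph on states {s0, s1, s3, s4} is acyclic, so L(M) is finite; the longest accepting path visits 3 useful states, giving maximum string length 2.
Counting accepting paths from s1 by length: 1 of length 0, 1 of length 1, 2 of length 2. Total 4.

4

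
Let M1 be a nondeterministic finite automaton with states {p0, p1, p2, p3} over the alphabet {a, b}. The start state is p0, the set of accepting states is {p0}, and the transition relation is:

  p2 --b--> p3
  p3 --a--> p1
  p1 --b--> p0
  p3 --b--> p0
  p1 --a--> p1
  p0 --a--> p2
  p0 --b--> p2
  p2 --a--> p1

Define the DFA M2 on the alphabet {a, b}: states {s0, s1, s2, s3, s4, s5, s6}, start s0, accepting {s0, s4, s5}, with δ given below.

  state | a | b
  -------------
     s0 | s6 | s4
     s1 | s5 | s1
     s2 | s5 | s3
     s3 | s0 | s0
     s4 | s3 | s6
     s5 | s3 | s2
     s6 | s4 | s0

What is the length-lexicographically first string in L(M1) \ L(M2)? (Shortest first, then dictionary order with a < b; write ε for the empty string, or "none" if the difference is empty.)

The string aab is accepted by M1 but not by M2.
No shorter string lies in the difference, and aab is the lexicographically first length-3 string in L(M1) \ L(M2).

aab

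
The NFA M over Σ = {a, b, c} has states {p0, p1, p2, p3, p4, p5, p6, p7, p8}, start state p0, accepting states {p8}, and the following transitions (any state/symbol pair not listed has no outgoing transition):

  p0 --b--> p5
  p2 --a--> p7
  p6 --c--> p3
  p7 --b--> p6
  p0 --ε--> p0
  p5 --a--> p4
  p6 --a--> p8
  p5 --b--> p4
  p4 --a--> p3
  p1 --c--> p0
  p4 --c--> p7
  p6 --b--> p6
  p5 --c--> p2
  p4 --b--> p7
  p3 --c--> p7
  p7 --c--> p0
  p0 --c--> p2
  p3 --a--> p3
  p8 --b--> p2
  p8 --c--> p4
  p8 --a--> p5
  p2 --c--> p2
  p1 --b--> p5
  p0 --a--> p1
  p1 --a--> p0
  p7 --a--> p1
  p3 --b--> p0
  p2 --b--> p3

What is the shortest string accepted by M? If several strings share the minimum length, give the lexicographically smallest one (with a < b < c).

A breadth-first search from p0 reaches an accepting state first via the path p0 → p2 → p7 → p6 → p8 on input caba.
No string of length < 4 is accepted (BFS exhausts all shorter strings without reaching an accepting state), and caba is the lexicographically least accepting string of length 4.

caba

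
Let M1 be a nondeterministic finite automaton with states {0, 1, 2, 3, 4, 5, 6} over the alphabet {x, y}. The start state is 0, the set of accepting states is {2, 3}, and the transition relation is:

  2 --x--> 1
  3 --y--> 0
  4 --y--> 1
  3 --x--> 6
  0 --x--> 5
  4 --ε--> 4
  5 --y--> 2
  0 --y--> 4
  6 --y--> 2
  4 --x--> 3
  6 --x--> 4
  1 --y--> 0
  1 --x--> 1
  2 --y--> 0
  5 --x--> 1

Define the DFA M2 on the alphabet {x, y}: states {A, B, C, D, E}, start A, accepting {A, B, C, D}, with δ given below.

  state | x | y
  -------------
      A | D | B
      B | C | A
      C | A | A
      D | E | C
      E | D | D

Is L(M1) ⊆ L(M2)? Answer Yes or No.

No

The string yxxxx is in L(M1) but not in L(M2).
So L(M1) ⊄ L(M2).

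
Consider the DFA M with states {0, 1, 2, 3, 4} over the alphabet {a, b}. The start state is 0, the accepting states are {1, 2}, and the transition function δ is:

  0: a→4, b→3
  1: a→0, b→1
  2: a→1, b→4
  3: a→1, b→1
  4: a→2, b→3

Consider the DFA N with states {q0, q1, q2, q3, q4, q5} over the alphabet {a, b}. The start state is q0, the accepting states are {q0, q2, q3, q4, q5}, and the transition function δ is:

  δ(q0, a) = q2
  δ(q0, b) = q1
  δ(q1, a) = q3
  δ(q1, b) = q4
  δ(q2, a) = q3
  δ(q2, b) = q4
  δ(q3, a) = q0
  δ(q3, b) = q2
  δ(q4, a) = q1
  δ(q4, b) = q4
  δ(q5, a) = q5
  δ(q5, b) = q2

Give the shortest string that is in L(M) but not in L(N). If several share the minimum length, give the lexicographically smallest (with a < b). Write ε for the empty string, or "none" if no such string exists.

aba

The string aba is accepted by M but not by N.
No shorter string lies in the difference, and aba is the lexicographically first length-3 string in L(M) \ L(N).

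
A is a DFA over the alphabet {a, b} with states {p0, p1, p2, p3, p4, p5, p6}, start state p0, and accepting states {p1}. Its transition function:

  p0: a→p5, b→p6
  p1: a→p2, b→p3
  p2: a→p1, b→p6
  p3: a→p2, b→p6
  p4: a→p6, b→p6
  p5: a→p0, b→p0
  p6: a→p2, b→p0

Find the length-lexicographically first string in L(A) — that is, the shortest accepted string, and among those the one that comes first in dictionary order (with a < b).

baa

A breadth-first search from p0 reaches an accepting state first via the path p0 → p6 → p2 → p1 on input baa.
No string of length < 3 is accepted (BFS exhausts all shorter strings without reaching an accepting state), and baa is the lexicographically least accepting string of length 3.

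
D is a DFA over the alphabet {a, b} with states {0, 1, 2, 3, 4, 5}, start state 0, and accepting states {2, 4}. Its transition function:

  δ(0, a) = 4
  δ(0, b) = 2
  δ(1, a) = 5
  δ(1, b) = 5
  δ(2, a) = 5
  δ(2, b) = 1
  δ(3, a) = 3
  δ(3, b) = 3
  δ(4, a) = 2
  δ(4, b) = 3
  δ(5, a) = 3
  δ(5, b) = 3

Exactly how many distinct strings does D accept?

3

The useful subgraph on states {0, 2, 4} is acyclic, so L(D) is finite; the longest accepting path visits 3 useful states, giving maximum string length 2.
Counting accepting paths from 0 by length: 2 of length 1, 1 of length 2. Total 3.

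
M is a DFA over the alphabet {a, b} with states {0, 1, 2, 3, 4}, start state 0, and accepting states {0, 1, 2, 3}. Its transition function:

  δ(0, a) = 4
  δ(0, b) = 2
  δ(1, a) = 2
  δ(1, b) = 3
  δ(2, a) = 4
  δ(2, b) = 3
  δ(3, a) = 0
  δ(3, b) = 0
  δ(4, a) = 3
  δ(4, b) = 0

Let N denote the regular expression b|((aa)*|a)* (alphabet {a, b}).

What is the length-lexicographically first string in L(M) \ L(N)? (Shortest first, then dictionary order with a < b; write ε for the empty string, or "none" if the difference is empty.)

ab

The string ab is accepted by M but not by N.
No shorter string lies in the difference, and ab is the lexicographically first length-2 string in L(M) \ L(N).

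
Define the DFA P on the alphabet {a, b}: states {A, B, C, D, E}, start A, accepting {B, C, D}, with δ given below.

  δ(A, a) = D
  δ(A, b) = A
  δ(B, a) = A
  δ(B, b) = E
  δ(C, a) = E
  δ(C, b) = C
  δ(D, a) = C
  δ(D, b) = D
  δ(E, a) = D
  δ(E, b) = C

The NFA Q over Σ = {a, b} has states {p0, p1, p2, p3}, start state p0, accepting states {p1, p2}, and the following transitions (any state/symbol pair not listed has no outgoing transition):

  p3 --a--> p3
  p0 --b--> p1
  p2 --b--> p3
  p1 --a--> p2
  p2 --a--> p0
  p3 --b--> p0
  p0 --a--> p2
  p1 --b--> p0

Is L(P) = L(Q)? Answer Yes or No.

The string aa is accepted by P but rejected by Q.
So L(P) ≠ L(Q).

No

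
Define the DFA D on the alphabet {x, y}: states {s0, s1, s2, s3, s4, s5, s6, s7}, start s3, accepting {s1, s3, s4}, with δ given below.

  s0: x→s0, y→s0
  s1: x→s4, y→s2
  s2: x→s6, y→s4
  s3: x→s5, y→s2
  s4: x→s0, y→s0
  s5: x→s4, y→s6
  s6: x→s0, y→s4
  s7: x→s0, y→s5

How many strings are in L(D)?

The useful subgraph on states {s2, s3, s4, s5, s6} is acyclic, so L(D) is finite; the longest accepting path visits 4 useful states, giving maximum string length 3.
Counting accepting paths from s3 by length: 1 of length 0, 2 of length 2, 2 of length 3. Total 5.

5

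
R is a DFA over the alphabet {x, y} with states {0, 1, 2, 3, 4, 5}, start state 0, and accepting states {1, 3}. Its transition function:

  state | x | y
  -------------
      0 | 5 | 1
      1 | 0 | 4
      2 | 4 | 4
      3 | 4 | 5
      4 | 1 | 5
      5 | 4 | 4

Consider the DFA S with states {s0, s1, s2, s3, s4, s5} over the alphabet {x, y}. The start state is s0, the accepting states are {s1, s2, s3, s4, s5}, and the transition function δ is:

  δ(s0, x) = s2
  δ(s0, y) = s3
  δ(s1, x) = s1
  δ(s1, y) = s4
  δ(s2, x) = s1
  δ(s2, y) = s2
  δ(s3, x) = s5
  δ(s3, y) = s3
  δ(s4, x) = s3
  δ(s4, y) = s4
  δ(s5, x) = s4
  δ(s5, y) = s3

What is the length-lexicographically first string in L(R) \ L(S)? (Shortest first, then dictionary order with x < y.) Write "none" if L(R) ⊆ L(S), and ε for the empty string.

Exploring the product automaton R × S from the start pair (0, s0), following both machines on each input symbol, reaches 19 state pairs: (0, s0), (5, s2), (1, s3), (4, s1), (4, s2), (0, s5), (4, s3), (1, s1), (5, s4), (1, s5), (5, s3), (0, s1), (4, s4), (0, s4), (4, s5), (5, s1), (1, s4), (0, s3), (5, s5).
R accepts in {1, 3} and S accepts in {s1, s2, s3, s4, s5}. The reachable pairs whose R-component is accepting are (1, s3), (1, s1), (1, s5), (1, s4); in each of them the S-component is accepting too, so the product for L(R) \ L(S) (R-component accepting, S-component rejecting) has no reachable accepting pair and the difference is empty.
So every string accepted by R is also accepted by S: L(R) \ L(S) = ∅ and there is no such string.

none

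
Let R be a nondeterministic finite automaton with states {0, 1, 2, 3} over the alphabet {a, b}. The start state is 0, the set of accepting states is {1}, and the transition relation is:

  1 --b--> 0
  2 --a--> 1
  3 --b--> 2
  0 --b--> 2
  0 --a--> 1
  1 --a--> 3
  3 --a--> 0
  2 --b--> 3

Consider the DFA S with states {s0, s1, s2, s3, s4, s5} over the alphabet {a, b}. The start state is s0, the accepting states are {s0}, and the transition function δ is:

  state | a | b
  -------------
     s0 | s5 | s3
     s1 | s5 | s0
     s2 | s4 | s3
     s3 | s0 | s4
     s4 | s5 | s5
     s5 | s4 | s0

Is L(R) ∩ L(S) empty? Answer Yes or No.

No

The string ba is accepted by both R and S.
Hence L(R) ∩ L(S) ≠ ∅.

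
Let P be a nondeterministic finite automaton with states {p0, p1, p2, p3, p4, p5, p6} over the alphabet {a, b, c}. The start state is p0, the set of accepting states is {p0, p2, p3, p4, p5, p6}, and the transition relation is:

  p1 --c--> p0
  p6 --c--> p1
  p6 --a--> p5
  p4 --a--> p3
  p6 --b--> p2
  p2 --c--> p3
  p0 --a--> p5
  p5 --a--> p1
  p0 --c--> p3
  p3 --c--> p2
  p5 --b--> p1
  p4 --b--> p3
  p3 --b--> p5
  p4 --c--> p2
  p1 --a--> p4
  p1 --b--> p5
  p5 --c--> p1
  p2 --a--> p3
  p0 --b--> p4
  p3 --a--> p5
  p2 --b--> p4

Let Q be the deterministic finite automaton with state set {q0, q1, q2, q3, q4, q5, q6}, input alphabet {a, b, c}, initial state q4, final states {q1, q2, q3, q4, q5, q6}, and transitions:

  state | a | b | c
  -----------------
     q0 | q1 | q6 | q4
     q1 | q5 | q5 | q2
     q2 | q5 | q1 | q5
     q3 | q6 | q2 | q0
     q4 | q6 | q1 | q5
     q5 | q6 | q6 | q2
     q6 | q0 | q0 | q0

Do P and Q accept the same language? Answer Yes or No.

Exploring the product automaton P × Q from the start pair (p0, q4), following both machines on each input symbol, reaches 6 state pairs: (p0, q4), (p5, q6), (p4, q1), (p3, q5), (p1, q0), (p2, q2).
P accepts in {p0, p2, p3, p4, p5, p6} and Q accepts in {q1, q2, q3, q4, q5, q6}. In every reachable pair the two components are either both accepting — (p0, q4), (p5, q6), (p4, q1), (p3, q5), (p2, q2) — or both non-accepting, so no string is accepted by exactly one of the machines: L(P) \ L(Q) and L(Q) \ L(P) are both empty.
Hence every string is accepted by P iff it is accepted by Q, and the two languages coincide.

Yes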